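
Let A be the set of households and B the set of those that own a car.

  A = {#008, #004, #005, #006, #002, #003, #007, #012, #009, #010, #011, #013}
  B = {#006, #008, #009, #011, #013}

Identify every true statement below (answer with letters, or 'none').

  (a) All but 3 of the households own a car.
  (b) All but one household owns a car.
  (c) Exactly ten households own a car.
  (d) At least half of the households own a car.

|A| = 12, |A ∩ B| = 5, |A ∖ B| = 7.
(a) |A ∖ B| = 3: fails.
(b) |A ∖ B| = 1: fails.
(c) |A ∩ B| = 10: fails.
(d) |A ∩ B| ≥ |A ∖ B|: fails.

none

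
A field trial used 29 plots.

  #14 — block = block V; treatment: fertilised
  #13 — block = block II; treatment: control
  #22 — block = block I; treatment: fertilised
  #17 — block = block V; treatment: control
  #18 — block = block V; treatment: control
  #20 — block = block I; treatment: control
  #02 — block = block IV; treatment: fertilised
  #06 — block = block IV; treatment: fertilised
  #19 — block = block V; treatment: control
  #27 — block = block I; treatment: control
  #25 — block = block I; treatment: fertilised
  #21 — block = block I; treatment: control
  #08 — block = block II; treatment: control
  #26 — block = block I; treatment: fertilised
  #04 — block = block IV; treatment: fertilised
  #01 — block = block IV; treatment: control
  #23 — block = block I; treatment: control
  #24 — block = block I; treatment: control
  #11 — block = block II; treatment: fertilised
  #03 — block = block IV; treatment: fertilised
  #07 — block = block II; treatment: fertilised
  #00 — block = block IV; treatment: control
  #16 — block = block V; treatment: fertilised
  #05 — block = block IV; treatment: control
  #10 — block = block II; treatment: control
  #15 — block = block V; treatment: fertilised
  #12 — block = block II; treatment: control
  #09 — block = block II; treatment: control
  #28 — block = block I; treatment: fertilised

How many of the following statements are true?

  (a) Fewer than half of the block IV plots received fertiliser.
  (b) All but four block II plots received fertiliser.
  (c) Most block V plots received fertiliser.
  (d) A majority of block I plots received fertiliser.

0

(a) block IV: |A| = 7, |A ∩ B| = 4; needs |A ∩ B| < |A ∖ B| — false.
(b) block II: |A| = 7, |A ∩ B| = 2; needs |A ∖ B| = 4 — false.
(c) block V: |A| = 6, |A ∩ B| = 3; needs |A ∩ B| > |A ∖ B| — false.
(d) block I: |A| = 9, |A ∩ B| = 4; needs |A ∩ B| > |A ∖ B| — false.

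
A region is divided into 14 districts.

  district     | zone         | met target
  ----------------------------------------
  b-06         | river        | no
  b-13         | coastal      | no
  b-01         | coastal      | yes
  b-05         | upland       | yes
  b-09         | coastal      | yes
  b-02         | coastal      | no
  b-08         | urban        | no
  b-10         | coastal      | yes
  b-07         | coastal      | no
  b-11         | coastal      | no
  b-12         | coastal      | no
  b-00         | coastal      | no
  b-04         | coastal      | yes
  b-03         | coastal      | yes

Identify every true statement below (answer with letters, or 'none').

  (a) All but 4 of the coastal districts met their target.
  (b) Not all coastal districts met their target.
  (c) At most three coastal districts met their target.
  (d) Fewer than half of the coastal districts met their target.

(b), (d)

|A| = 11, |A ∩ B| = 5, |A ∖ B| = 6.
(a) |A ∖ B| = 4: fails.
(b) A ⊄ B (|A ∖ B| ≥ 1): holds.
(c) |A ∩ B| ≤ 3: fails.
(d) |A ∩ B| < |A ∖ B|: holds.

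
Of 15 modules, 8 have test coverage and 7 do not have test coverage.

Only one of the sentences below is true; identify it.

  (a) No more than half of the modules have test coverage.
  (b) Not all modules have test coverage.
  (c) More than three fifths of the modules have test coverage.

(b)

|A| = 15, |A ∩ B| = 8, |A ∖ B| = 7.
(a) requires |A ∩ B| ≤ |A ∖ B|: false.
(b) requires A ⊄ B (|A ∖ B| ≥ 1): true.
(c) requires |A ∩ B| / |A| > 3/5: false.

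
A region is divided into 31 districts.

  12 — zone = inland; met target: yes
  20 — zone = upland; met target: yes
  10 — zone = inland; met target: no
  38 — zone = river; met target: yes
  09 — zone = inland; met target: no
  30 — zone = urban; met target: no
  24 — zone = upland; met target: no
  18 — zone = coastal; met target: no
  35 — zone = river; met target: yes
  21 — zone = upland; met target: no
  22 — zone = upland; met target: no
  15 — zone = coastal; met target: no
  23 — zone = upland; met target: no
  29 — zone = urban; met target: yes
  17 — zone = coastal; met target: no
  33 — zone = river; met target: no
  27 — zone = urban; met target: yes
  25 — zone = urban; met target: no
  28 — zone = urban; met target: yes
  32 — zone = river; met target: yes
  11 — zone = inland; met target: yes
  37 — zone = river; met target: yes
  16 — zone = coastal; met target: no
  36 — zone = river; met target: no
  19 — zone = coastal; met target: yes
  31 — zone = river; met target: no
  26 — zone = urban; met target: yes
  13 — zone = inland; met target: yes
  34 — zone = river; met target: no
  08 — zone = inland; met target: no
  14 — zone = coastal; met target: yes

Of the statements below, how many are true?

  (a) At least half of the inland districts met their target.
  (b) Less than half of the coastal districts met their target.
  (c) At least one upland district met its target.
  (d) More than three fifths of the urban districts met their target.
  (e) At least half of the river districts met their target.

5

(a) inland: |A| = 6, |A ∩ B| = 3; needs |A ∩ B| ≥ |A ∖ B| — true.
(b) coastal: |A| = 6, |A ∩ B| = 2; needs |A ∩ B| < |A ∖ B| — true.
(c) upland: |A| = 5, |A ∩ B| = 1; needs A ∩ B ≠ ∅ (|A ∩ B| ≥ 1) — true.
(d) urban: |A| = 6, |A ∩ B| = 4; needs |A ∩ B| / |A| > 3/5 — true.
(e) river: |A| = 8, |A ∩ B| = 4; needs |A ∩ B| ≥ |A ∖ B| — true.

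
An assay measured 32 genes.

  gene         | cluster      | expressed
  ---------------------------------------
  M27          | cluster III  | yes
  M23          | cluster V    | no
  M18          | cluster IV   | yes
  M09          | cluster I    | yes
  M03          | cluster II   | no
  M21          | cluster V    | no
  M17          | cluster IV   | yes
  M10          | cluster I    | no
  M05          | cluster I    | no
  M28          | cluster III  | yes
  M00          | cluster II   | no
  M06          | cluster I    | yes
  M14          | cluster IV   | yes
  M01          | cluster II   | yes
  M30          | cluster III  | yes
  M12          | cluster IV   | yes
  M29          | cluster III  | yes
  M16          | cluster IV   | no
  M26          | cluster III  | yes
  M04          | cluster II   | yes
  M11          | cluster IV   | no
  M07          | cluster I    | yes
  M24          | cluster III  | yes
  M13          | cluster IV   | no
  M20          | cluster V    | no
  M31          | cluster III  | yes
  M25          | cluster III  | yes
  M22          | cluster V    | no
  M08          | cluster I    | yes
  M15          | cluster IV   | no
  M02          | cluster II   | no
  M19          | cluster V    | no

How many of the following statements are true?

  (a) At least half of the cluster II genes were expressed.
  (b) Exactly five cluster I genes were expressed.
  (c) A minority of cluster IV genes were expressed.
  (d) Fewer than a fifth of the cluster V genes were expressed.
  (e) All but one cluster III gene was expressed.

(a) cluster II: |A| = 5, |A ∩ B| = 2; needs |A ∩ B| ≥ |A ∖ B| — false.
(b) cluster I: |A| = 6, |A ∩ B| = 4; needs |A ∩ B| = 5 — false.
(c) cluster IV: |A| = 8, |A ∩ B| = 4; needs |A ∩ B| < |A ∖ B| — false.
(d) cluster V: |A| = 5, |A ∩ B| = 0; needs |A ∩ B| / |A| < 1/5 — true.
(e) cluster III: |A| = 8, |A ∩ B| = 8; needs |A ∖ B| = 1 — false.

1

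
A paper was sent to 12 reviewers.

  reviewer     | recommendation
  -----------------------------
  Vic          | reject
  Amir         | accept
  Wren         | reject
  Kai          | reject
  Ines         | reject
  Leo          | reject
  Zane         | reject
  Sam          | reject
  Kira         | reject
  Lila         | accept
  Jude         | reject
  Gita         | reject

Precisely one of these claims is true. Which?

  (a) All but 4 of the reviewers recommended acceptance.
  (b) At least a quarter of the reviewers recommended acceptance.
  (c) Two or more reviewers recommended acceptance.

(c)

|A| = 12, |A ∩ B| = 2, |A ∖ B| = 10.
(a) requires |A ∖ B| = 4: false.
(b) requires |A ∩ B| / |A| ≥ 1/4: false.
(c) requires |A ∩ B| ≥ 2: true.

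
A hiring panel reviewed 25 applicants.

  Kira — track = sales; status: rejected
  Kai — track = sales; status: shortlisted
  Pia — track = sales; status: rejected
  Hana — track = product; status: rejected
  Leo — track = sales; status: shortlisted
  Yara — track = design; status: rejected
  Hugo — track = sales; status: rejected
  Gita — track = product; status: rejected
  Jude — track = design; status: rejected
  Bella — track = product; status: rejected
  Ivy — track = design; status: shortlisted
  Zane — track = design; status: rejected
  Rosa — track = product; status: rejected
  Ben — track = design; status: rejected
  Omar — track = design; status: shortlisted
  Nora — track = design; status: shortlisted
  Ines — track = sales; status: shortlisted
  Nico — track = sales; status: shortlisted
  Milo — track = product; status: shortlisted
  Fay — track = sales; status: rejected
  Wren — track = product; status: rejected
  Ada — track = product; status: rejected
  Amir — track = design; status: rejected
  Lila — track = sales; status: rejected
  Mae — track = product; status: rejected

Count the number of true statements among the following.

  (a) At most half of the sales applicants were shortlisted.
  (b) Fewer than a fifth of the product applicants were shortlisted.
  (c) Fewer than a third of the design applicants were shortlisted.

(a) sales: |A| = 9, |A ∩ B| = 4; needs |A ∩ B| ≤ |A ∖ B| — true.
(b) product: |A| = 8, |A ∩ B| = 1; needs |A ∩ B| / |A| < 1/5 — true.
(c) design: |A| = 8, |A ∩ B| = 3; needs |A ∩ B| / |A| < 1/3 — false.

2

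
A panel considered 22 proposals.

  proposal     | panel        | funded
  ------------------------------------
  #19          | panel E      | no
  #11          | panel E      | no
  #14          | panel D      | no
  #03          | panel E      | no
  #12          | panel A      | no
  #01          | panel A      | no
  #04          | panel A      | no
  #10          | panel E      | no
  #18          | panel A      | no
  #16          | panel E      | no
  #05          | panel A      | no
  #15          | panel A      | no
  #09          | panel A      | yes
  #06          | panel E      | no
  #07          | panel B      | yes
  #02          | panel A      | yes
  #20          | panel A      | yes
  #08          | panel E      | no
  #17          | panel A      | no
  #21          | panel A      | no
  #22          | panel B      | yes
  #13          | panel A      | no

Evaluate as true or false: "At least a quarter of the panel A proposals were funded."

Truth condition: |A ∩ B| / |A| ≥ 1/4.
A (the restrictor) = {#12, #01, #04, #18, #05, #15, #09, #02, #20, #17, #21, #13}, |A| = 12.
A ∩ B = {#09, #02, #20}, so |A ∩ B| = 3.
A ∖ B = {#12, #01, #04, #18, #05, #15, #17, #21, #13}, so |A ∖ B| = 9.
|A ∩ B|/|A| = 3/12, so the statement is true.

True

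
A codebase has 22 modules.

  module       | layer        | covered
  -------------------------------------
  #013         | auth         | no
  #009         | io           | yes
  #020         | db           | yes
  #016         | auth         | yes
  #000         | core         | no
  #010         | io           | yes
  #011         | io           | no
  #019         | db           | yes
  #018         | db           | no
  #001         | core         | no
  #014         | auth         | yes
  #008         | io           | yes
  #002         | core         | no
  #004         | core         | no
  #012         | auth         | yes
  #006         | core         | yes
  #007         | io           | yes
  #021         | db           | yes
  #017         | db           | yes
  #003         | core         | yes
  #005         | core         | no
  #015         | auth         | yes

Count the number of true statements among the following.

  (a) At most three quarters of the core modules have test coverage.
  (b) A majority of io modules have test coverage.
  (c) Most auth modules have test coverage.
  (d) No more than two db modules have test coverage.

(a) core: |A| = 7, |A ∩ B| = 2; needs |A ∩ B| / |A| ≤ 3/4 — true.
(b) io: |A| = 5, |A ∩ B| = 4; needs |A ∩ B| > |A ∖ B| — true.
(c) auth: |A| = 5, |A ∩ B| = 4; needs |A ∩ B| > |A ∖ B| — true.
(d) db: |A| = 5, |A ∩ B| = 4; needs |A ∩ B| ≤ 2 — false.

3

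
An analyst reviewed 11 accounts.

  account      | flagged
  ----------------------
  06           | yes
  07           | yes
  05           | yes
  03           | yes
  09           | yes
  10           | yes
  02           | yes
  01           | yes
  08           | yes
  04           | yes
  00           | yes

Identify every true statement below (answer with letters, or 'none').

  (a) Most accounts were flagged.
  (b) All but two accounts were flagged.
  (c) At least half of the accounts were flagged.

(a), (c)

|A| = 11, |A ∩ B| = 11, |A ∖ B| = 0.
(a) |A ∩ B| > |A ∖ B|: holds.
(b) |A ∖ B| = 2: fails.
(c) |A ∩ B| ≥ |A ∖ B|: holds.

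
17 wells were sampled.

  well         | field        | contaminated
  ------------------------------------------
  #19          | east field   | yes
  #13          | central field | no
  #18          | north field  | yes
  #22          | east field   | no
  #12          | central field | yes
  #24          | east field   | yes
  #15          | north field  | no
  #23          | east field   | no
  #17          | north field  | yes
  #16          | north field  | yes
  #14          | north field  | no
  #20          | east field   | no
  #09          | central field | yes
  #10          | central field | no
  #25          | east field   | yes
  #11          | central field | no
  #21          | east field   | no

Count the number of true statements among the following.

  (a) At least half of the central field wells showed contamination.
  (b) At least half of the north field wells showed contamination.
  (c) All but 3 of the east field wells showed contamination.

1

(a) central field: |A| = 5, |A ∩ B| = 2; needs |A ∩ B| ≥ |A ∖ B| — false.
(b) north field: |A| = 5, |A ∩ B| = 3; needs |A ∩ B| ≥ |A ∖ B| — true.
(c) east field: |A| = 7, |A ∩ B| = 3; needs |A ∖ B| = 3 — false.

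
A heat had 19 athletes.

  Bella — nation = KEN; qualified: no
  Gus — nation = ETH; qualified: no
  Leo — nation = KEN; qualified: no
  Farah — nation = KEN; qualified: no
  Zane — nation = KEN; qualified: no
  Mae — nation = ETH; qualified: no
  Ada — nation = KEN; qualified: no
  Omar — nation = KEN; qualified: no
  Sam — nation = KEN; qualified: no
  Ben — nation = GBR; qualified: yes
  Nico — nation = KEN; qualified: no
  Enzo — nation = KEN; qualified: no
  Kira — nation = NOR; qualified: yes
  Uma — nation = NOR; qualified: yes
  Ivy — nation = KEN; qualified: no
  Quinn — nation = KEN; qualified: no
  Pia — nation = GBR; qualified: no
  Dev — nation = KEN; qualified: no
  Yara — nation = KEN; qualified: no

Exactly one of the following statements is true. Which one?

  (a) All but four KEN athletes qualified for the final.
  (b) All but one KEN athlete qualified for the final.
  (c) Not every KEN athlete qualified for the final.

|A| = 13, |A ∩ B| = 0, |A ∖ B| = 13.
(a) requires |A ∖ B| = 4: false.
(b) requires |A ∖ B| = 1: false.
(c) requires A ⊄ B (|A ∖ B| ≥ 1): true.

(c)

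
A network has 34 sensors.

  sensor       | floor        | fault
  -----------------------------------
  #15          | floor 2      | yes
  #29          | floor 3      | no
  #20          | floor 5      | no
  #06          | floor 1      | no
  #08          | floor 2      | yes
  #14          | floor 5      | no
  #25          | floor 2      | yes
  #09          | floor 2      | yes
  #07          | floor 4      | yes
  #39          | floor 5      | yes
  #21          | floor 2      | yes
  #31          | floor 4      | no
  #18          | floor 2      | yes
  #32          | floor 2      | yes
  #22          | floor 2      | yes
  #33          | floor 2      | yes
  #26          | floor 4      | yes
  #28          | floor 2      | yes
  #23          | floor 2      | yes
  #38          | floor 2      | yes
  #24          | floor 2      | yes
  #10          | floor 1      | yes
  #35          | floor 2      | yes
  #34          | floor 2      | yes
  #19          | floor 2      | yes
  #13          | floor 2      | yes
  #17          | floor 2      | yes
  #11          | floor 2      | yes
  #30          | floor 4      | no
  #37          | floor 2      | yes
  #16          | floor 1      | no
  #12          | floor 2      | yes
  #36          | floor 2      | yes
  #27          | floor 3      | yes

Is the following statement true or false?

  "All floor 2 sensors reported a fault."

True

'All floor 2 sensors reported a fault' holds iff A ⊆ B, i.e. every element of A is in B (|A ∖ B| = 0).
|A| = 22, |A ∩ B| = 22, |A ∖ B| = 0.
So the statement is true.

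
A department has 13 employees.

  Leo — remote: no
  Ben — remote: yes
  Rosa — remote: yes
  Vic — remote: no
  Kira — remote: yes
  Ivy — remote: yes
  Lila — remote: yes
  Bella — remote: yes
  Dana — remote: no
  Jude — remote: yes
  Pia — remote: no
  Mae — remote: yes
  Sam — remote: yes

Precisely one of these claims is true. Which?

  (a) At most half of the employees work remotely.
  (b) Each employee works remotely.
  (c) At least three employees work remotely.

(c)

|A| = 13, |A ∩ B| = 9, |A ∖ B| = 4.
(a) requires |A ∩ B| ≤ |A ∖ B|: false.
(b) requires A ⊆ B, i.e. every element of A is in B (|A ∖ B| = 0): false.
(c) requires |A ∩ B| ≥ 3: true.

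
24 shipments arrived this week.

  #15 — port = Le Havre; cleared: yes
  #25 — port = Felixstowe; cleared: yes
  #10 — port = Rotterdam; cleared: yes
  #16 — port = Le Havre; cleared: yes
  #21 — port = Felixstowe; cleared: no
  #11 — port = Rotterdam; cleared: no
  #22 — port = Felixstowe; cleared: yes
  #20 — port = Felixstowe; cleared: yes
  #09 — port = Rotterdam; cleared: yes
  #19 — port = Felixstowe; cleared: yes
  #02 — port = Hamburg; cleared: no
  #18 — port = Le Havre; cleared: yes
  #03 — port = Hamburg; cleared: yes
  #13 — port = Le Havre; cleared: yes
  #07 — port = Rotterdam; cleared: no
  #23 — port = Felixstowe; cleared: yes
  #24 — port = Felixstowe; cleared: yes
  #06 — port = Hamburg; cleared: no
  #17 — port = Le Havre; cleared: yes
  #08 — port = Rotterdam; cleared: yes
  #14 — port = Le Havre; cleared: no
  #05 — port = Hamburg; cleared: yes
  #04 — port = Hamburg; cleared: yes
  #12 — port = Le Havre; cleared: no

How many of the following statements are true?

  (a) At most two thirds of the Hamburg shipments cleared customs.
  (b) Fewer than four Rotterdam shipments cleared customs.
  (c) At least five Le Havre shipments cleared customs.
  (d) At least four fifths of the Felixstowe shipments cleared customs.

4

(a) Hamburg: |A| = 5, |A ∩ B| = 3; needs |A ∩ B| / |A| ≤ 2/3 — true.
(b) Rotterdam: |A| = 5, |A ∩ B| = 3; needs |A ∩ B| < 4 — true.
(c) Le Havre: |A| = 7, |A ∩ B| = 5; needs |A ∩ B| ≥ 5 — true.
(d) Felixstowe: |A| = 7, |A ∩ B| = 6; needs |A ∩ B| / |A| ≥ 4/5 — true.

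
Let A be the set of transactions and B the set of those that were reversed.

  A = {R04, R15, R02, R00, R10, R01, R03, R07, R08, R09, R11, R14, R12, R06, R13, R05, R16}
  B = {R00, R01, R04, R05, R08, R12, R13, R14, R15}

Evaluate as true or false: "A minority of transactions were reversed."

False

'A minority of transactions were reversed' holds iff |A ∩ B| < |A ∖ B|.
|A| = 17, |A ∩ B| = 9, |A ∖ B| = 8.
9 > 8, so the statement is false.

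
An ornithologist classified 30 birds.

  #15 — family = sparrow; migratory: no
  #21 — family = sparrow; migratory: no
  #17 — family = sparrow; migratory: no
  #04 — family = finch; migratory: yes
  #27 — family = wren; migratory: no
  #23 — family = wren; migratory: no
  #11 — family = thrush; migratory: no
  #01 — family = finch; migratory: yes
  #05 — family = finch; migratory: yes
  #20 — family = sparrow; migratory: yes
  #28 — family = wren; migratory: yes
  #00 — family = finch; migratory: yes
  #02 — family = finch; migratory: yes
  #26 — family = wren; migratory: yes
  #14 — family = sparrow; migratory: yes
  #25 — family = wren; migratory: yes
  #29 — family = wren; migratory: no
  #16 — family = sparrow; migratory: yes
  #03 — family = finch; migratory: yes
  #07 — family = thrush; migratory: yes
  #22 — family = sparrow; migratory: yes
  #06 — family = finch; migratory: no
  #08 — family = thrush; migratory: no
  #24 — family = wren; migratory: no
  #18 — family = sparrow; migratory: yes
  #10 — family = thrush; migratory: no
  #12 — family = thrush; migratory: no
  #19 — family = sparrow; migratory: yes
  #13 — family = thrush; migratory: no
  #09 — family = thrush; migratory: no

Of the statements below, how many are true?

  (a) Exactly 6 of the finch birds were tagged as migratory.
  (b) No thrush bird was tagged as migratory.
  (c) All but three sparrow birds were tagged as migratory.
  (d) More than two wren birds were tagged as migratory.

(a) finch: |A| = 7, |A ∩ B| = 6; needs |A ∩ B| = 6 — true.
(b) thrush: |A| = 7, |A ∩ B| = 1; needs A ∩ B = ∅ (|A ∩ B| = 0) — false.
(c) sparrow: |A| = 9, |A ∩ B| = 6; needs |A ∖ B| = 3 — true.
(d) wren: |A| = 7, |A ∩ B| = 3; needs |A ∩ B| > 2 — true.

3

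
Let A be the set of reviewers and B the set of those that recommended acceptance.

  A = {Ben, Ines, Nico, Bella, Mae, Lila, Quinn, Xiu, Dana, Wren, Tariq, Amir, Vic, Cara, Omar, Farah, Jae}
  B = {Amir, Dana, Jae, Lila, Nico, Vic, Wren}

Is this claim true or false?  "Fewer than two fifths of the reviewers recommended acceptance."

'Fewer than two fifths of the reviewers recommended acceptance' holds iff |A ∩ B| / |A| < 2/5.
|A| = 17, |A ∩ B| = 7, |A ∖ B| = 10.
|A ∩ B|/|A| = 7/17, so the statement is false.

False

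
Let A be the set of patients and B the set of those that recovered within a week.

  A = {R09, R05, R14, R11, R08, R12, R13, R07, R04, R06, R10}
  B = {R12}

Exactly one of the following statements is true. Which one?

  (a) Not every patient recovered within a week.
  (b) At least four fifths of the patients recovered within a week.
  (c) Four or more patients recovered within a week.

|A| = 11, |A ∩ B| = 1, |A ∖ B| = 10.
(a) requires A ⊄ B (|A ∖ B| ≥ 1): true.
(b) requires |A ∩ B| / |A| ≥ 4/5: false.
(c) requires |A ∩ B| ≥ 4: false.

(a)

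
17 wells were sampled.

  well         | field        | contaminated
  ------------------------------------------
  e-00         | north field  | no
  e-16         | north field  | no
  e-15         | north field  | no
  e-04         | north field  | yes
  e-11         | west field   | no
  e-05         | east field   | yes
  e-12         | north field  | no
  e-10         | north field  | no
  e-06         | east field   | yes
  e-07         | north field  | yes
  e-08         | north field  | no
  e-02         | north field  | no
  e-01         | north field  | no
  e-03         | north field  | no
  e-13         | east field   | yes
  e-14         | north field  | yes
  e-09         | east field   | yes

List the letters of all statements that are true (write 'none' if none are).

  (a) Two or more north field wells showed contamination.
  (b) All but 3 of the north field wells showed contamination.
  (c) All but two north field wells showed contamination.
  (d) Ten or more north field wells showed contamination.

|A| = 12, |A ∩ B| = 3, |A ∖ B| = 9.
(a) |A ∩ B| ≥ 2: holds.
(b) |A ∖ B| = 3: fails.
(c) |A ∖ B| = 2: fails.
(d) |A ∩ B| ≥ 10: fails.

(a)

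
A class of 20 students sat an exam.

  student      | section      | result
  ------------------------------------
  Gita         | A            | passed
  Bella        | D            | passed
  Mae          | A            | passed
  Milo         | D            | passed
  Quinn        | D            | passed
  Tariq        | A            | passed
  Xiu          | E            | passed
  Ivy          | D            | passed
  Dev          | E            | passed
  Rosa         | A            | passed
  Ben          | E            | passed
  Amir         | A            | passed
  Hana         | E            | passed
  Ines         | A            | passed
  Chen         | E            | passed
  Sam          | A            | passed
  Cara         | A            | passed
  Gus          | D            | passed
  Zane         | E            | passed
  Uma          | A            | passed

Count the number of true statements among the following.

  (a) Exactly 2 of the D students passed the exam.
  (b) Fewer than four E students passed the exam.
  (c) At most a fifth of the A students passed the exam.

(a) D: |A| = 5, |A ∩ B| = 5; needs |A ∩ B| = 2 — false.
(b) E: |A| = 6, |A ∩ B| = 6; needs |A ∩ B| < 4 — false.
(c) A: |A| = 9, |A ∩ B| = 9; needs |A ∩ B| / |A| ≤ 1/5 — false.

0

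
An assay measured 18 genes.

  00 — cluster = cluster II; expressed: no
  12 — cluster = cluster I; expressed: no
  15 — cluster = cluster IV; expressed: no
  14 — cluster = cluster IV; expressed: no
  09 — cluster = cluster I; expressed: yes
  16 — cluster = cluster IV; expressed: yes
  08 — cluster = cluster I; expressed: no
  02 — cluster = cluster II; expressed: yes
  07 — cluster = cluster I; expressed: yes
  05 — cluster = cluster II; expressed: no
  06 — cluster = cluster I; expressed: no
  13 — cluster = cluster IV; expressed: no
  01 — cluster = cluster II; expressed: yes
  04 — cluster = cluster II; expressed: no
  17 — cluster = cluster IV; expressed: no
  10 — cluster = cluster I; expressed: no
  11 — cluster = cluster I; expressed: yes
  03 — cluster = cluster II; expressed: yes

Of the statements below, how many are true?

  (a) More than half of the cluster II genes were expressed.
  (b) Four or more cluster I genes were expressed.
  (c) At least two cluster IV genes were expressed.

0

(a) cluster II: |A| = 6, |A ∩ B| = 3; needs |A ∩ B| > |A ∖ B| — false.
(b) cluster I: |A| = 7, |A ∩ B| = 3; needs |A ∩ B| ≥ 4 — false.
(c) cluster IV: |A| = 5, |A ∩ B| = 1; needs |A ∩ B| ≥ 2 — false.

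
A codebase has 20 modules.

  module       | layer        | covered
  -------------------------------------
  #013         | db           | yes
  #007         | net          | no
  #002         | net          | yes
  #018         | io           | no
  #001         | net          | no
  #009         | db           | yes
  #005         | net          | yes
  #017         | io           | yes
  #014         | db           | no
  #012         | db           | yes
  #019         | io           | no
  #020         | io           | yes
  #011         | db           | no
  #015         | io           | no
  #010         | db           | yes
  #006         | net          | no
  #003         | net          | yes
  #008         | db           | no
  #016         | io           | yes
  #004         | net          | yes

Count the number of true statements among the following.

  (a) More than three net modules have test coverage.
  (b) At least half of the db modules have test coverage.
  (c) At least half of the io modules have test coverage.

(a) net: |A| = 7, |A ∩ B| = 4; needs |A ∩ B| > 3 — true.
(b) db: |A| = 7, |A ∩ B| = 4; needs |A ∩ B| ≥ |A ∖ B| — true.
(c) io: |A| = 6, |A ∩ B| = 3; needs |A ∩ B| ≥ |A ∖ B| — true.

3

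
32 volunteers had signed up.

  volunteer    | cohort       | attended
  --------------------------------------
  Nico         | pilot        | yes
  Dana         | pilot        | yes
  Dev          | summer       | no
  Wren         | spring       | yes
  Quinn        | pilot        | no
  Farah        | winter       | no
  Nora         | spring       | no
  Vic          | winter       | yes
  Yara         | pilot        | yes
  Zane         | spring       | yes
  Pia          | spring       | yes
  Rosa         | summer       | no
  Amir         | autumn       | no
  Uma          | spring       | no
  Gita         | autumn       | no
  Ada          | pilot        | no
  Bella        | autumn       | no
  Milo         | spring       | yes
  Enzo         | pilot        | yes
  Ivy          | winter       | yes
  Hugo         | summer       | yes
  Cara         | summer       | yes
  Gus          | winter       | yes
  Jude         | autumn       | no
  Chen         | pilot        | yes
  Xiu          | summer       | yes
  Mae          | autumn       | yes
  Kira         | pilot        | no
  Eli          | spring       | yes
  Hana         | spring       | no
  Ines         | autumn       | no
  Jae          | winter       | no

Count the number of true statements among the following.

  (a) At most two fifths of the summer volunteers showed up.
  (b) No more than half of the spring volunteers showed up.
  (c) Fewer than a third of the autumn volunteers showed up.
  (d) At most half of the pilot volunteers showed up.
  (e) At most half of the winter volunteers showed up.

1

(a) summer: |A| = 5, |A ∩ B| = 3; needs |A ∩ B| / |A| ≤ 2/5 — false.
(b) spring: |A| = 8, |A ∩ B| = 5; needs |A ∩ B| ≤ |A ∖ B| — false.
(c) autumn: |A| = 6, |A ∩ B| = 1; needs |A ∩ B| / |A| < 1/3 — true.
(d) pilot: |A| = 8, |A ∩ B| = 5; needs |A ∩ B| ≤ |A ∖ B| — false.
(e) winter: |A| = 5, |A ∩ B| = 3; needs |A ∩ B| ≤ |A ∖ B| — false.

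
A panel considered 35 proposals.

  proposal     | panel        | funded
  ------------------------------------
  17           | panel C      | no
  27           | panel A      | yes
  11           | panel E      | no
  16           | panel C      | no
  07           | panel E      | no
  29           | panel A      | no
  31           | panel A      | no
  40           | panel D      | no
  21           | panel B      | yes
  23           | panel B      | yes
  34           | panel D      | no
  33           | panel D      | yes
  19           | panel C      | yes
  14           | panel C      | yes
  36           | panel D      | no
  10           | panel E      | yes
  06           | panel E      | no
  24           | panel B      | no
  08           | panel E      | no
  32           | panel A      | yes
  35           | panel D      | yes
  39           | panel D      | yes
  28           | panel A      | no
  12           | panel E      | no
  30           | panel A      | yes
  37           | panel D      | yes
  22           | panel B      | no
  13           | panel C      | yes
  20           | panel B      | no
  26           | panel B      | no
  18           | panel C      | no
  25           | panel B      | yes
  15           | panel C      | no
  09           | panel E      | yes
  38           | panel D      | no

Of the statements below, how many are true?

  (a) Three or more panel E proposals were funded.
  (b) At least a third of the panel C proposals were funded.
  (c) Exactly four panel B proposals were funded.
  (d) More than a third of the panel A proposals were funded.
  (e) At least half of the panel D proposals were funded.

(a) panel E: |A| = 7, |A ∩ B| = 2; needs |A ∩ B| ≥ 3 — false.
(b) panel C: |A| = 7, |A ∩ B| = 3; needs |A ∩ B| / |A| ≥ 1/3 — true.
(c) panel B: |A| = 7, |A ∩ B| = 3; needs |A ∩ B| = 4 — false.
(d) panel A: |A| = 6, |A ∩ B| = 3; needs |A ∩ B| / |A| > 1/3 — true.
(e) panel D: |A| = 8, |A ∩ B| = 4; needs |A ∩ B| ≥ |A ∖ B| — true.

3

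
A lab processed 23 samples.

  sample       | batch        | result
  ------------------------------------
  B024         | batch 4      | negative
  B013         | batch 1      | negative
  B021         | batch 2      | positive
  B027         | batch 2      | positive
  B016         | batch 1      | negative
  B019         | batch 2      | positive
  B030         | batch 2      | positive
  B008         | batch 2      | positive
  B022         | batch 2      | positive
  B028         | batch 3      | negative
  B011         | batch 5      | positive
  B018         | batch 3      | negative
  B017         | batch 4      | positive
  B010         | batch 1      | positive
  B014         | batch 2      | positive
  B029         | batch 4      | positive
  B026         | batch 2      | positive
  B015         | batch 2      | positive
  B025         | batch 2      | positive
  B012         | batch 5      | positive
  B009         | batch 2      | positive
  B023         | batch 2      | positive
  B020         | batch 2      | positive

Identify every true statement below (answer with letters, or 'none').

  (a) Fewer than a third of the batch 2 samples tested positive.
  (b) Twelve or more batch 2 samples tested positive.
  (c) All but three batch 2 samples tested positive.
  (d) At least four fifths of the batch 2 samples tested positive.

|A| = 13, |A ∩ B| = 13, |A ∖ B| = 0.
(a) |A ∩ B| / |A| < 1/3: fails.
(b) |A ∩ B| ≥ 12: holds.
(c) |A ∖ B| = 3: fails.
(d) |A ∩ B| / |A| ≥ 4/5: holds.

(b), (d)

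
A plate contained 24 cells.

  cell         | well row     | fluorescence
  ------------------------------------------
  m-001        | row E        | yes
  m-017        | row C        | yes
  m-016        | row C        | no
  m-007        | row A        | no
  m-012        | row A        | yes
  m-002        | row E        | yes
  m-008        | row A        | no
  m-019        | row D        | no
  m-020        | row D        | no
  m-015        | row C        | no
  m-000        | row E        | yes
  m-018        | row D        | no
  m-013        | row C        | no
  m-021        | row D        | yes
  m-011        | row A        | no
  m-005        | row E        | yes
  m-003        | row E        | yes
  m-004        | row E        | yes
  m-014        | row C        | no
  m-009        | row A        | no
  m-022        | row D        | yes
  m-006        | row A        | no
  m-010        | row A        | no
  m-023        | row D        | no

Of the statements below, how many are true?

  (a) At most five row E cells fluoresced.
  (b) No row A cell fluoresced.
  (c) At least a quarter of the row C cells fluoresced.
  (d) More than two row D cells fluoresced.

0

(a) row E: |A| = 6, |A ∩ B| = 6; needs |A ∩ B| ≤ 5 — false.
(b) row A: |A| = 7, |A ∩ B| = 1; needs A ∩ B = ∅ (|A ∩ B| = 0) — false.
(c) row C: |A| = 5, |A ∩ B| = 1; needs |A ∩ B| / |A| ≥ 1/4 — false.
(d) row D: |A| = 6, |A ∩ B| = 2; needs |A ∩ B| > 2 — false.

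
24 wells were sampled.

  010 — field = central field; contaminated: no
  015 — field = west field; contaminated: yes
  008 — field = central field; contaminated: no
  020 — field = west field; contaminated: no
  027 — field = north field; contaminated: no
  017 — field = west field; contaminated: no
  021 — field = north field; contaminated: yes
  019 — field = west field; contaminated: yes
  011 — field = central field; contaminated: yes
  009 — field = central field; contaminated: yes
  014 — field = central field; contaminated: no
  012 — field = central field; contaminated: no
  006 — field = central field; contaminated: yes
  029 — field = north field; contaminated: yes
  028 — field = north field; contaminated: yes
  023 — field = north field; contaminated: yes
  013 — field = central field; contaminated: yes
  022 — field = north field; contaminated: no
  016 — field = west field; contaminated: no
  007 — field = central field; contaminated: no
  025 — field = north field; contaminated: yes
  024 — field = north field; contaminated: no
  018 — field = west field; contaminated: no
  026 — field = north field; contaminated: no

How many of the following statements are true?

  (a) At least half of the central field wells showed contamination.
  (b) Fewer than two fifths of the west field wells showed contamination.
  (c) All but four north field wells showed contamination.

(a) central field: |A| = 9, |A ∩ B| = 4; needs |A ∩ B| ≥ |A ∖ B| — false.
(b) west field: |A| = 6, |A ∩ B| = 2; needs |A ∩ B| / |A| < 2/5 — true.
(c) north field: |A| = 9, |A ∩ B| = 5; needs |A ∖ B| = 4 — true.

2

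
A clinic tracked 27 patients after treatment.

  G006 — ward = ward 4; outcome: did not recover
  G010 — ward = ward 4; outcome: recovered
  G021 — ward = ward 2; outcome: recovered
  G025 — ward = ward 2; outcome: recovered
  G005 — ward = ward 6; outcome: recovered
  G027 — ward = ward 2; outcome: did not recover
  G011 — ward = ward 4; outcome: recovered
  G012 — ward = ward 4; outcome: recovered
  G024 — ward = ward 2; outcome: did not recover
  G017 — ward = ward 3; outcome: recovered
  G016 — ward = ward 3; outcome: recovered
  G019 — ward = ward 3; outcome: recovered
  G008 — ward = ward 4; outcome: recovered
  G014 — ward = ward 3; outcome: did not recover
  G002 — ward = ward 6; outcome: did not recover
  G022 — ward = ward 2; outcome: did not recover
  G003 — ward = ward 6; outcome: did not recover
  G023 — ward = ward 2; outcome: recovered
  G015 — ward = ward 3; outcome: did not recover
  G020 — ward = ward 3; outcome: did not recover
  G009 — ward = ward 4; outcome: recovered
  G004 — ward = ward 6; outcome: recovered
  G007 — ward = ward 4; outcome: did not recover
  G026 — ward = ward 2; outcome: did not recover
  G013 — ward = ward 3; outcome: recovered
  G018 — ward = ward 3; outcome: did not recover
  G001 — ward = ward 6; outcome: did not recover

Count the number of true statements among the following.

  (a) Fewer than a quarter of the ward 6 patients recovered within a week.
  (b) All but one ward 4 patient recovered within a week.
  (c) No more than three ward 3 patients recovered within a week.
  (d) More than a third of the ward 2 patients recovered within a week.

1

(a) ward 6: |A| = 5, |A ∩ B| = 2; needs |A ∩ B| / |A| < 1/4 — false.
(b) ward 4: |A| = 7, |A ∩ B| = 5; needs |A ∖ B| = 1 — false.
(c) ward 3: |A| = 8, |A ∩ B| = 4; needs |A ∩ B| ≤ 3 — false.
(d) ward 2: |A| = 7, |A ∩ B| = 3; needs |A ∩ B| / |A| > 1/3 — true.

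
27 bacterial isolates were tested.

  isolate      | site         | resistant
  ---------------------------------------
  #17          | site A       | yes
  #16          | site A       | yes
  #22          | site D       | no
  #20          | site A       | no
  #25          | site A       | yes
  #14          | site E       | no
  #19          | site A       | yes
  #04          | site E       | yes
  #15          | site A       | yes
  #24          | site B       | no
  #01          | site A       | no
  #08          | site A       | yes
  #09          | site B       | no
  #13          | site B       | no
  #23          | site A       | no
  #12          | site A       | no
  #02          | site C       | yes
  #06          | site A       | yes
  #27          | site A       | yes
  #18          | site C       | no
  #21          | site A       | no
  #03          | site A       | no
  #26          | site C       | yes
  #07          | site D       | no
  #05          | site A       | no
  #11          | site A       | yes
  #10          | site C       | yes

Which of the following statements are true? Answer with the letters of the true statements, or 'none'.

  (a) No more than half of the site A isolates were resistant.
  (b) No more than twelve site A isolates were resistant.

|A| = 16, |A ∩ B| = 9, |A ∖ B| = 7.
(a) |A ∩ B| ≤ |A ∖ B|: fails.
(b) |A ∩ B| ≤ 12: holds.

(b)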